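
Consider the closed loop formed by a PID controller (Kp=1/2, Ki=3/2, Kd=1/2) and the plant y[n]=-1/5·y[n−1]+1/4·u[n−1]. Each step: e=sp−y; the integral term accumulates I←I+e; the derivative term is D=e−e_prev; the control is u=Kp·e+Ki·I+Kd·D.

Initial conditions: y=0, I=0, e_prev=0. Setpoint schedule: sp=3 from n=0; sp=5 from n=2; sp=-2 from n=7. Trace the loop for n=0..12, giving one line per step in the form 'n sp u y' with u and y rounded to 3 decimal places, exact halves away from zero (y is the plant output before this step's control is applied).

0 3 7.500 0.000
1 3 5.813 1.875
2 5 15.430 1.078
3 5 13.505 3.642
4 5 19.309 2.648
5 5 18.216 4.298
6 5 21.602 3.694
7 -2 3.341 4.662
8 -2 9.229 -0.097
9 -2 -2.064 2.327
10 -2 0.928 -0.981
11 -2 -5.778 0.428
12 -2 -3.820 -1.530

(exact arithmetic carried between steps; '≈' marks a value shown rounded to 6 d.p. or computed from one; I and e_prev carry over from the previous line; the table rounds u and y to 3 d.p., halves away from zero)
n=0: y=0, sp=3, e=sp−y=3; I=3, D=e−e_prev=3; u=1/2·3+3/2·3+1/2·3=7.5; next y=-1/5·0+1/4·7.5=1.875
n=1: y=1.875, sp=3, e=sp−y=1.125; I=4.125, D=e−e_prev=-1.875; u=1/2·1.125+3/2·4.125+1/2·(-1.875)=5.8125; next y=-1/5·1.875+1/4·5.8125=1.078125
n=2: y=1.078125, sp=5, e=sp−y=3.921875; I=8.046875, D=e−e_prev=2.796875; u=1/2·3.921875+3/2·8.046875+1/2·2.796875≈15.429688; next y=-1/5·1.078125+1/4·15.429688≈3.641797
n=3: y≈3.641797, sp=5, e=sp−y≈1.358203; I≈9.405078, D=e−e_prev≈-2.563672; u=1/2·1.358203+3/2·9.405078+1/2·(-2.563672)≈13.504883; next y=-1/5·3.641797+1/4·13.504883≈2.647861
n=4: y≈2.647861, sp=5, e=sp−y≈2.352139; I≈11.757217, D=e−e_prev≈0.993936; u=1/2·2.352139+3/2·11.757217+1/2·0.993936≈19.308862; next y=-1/5·2.647861+1/4·19.308862≈4.297643
n=5: y≈4.297643, sp=5, e=sp−y≈0.702357; I≈12.459573, D=e−e_prev≈-1.649782; u=1/2·0.702357+3/2·12.459573+1/2·(-1.649782)≈18.215648; next y=-1/5·4.297643+1/4·18.215648≈3.694383
n=6: y≈3.694383, sp=5, e=sp−y≈1.305617; I≈13.765190, D=e−e_prev≈0.603260; u=1/2·1.305617+3/2·13.765190+1/2·0.603260≈21.602224; next y=-1/5·3.694383+1/4·21.602224≈4.661679
n=7: y≈4.661679, sp=-2, e=sp−y≈-6.661679; I≈7.103511, D=e−e_prev≈-7.967296; u=1/2·(-6.661679)+3/2·7.103511+1/2·(-7.967296)≈3.340779; next y=-1/5·4.661679+1/4·3.340779≈-0.097141
n=8: y≈-0.097141, sp=-2, e=sp−y≈-1.902859; I≈5.200652, D=e−e_prev≈4.758820; u=1/2·(-1.902859)+3/2·5.200652+1/2·4.758820≈9.228959; next y=-1/5·(-0.097141)+1/4·9.228959≈2.326668
n=9: y≈2.326668, sp=-2, e=sp−y≈-4.326668; I≈0.873984, D=e−e_prev≈-2.423809; u=1/2·(-4.326668)+3/2·0.873984+1/2·(-2.423809)≈-2.064262; next y=-1/5·2.326668+1/4·(-2.064262)≈-0.981399
n=10: y≈-0.981399, sp=-2, e=sp−y≈-1.018601; I≈-0.144617, D=e−e_prev≈3.308067; u=1/2·(-1.018601)+3/2·(-0.144617)+1/2·3.308067≈0.927808; next y=-1/5·(-0.981399)+1/4·0.927808≈0.428232
n=11: y≈0.428232, sp=-2, e=sp−y≈-2.428232; I≈-2.572849, D=e−e_prev≈-1.409631; u=1/2·(-2.428232)+3/2·(-2.572849)+1/2·(-1.409631)≈-5.778204; next y=-1/5·0.428232+1/4·(-5.778204)≈-1.530197
n=12: y≈-1.530197, sp=-2, e=sp−y≈-0.469803; I≈-3.042651, D=e−e_prev≈1.958429; u=1/2·(-0.469803)+3/2·(-3.042651)+1/2·1.958429≈-3.819663; next y=-1/5·(-1.530197)+1/4·(-3.819663)≈-0.648876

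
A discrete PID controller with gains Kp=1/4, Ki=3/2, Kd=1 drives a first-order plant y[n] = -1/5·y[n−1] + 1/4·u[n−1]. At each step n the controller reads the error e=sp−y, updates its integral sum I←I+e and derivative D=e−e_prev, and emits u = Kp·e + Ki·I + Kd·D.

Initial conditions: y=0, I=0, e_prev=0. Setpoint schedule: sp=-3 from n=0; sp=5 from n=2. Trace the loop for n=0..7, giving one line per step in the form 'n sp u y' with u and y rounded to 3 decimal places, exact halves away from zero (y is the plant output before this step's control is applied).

(exact arithmetic carried between steps; '≈' marks a value shown rounded to 6 d.p. or computed from one; I and e_prev carry over from the previous line; the table rounds u and y to 3 d.p., halves away from zero)
n=0: y=0, sp=-3, e=sp−y=-3; I=-3, D=e−e_prev=-3; u=1/4·(-3)+3/2·(-3)+1·(-3)=-8.25; next y=-1/5·0+1/4·(-8.25)=-2.0625
n=1: y=-2.0625, sp=-3, e=sp−y=-0.9375; I=-3.9375, D=e−e_prev=2.0625; u=1/4·(-0.9375)+3/2·(-3.9375)+1·2.0625=-4.078125; next y=-1/5·(-2.0625)+1/4·(-4.078125)≈-0.607031
n=2: y≈-0.607031, sp=5, e=sp−y≈5.607031; I≈1.669531, D=e−e_prev≈6.544531; u=1/4·5.607031+3/2·1.669531+1·6.544531≈10.450586; next y=-1/5·(-0.607031)+1/4·10.450586≈2.734053
n=3: y≈2.734053, sp=5, e=sp−y≈2.265947; I≈3.935479, D=e−e_prev≈-3.341084; u=1/4·2.265947+3/2·3.935479+1·(-3.341084)≈3.128621; next y=-1/5·2.734053+1/4·3.128621≈0.235345
n=4: y≈0.235345, sp=5, e=sp−y≈4.764655; I≈8.700134, D=e−e_prev≈2.498708; u=1/4·4.764655+3/2·8.700134+1·2.498708≈16.740073; next y=-1/5·0.235345+1/4·16.740073≈4.137949
n=5: y≈4.137949, sp=5, e=sp−y≈0.862051; I≈9.562185, D=e−e_prev≈-3.902605; u=1/4·0.862051+3/2·9.562185+1·(-3.902605)≈10.656185; next y=-1/5·4.137949+1/4·10.656185≈1.836456
n=6: y≈1.836456, sp=5, e=sp−y≈3.163544; I≈12.725728, D=e−e_prev≈2.301493; u=1/4·3.163544+3/2·12.725728+1·2.301493≈22.180971; next y=-1/5·1.836456+1/4·22.180971≈5.177952
n=7: y≈5.177952, sp=5, e=sp−y≈-0.177952; I≈12.547777, D=e−e_prev≈-3.341495; u=1/4·(-0.177952)+3/2·12.547777+1·(-3.341495)≈15.435682; next y=-1/5·5.177952+1/4·15.435682≈2.823330

0 -3 -8.250 0.000
1 -3 -4.078 -2.063
2 5 10.451 -0.607
3 5 3.129 2.734
4 5 16.740 0.235
5 5 10.656 4.138
6 5 22.181 1.836
7 5 15.436 5.178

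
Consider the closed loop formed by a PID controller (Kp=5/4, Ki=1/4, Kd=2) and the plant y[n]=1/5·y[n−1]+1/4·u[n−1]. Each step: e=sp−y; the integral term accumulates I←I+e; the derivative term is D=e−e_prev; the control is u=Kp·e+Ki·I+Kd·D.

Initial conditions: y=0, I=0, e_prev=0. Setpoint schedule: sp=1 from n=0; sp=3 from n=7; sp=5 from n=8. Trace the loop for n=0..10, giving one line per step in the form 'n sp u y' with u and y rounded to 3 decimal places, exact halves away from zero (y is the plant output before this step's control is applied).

0 1 3.500 0.000
1 1 -1.313 0.875
2 1 4.067 -0.153
3 1 -1.688 0.986
4 1 4.832 -0.225
5 1 -2.141 1.163
6 1 5.724 -0.303
7 3 4.262 1.370
8 5 11.124 1.340
9 5 1.995 3.049
10 5 12.693 1.108

(exact arithmetic carried between steps; '≈' marks a value shown rounded to 6 d.p. or computed from one; I and e_prev carry over from the previous line; the table rounds u and y to 3 d.p., halves away from zero)
n=0: y=0, sp=1, e=sp−y=1; I=1, D=e−e_prev=1; u=5/4·1+1/4·1+2·1=3.5; next y=1/5·0+1/4·3.5=0.875
n=1: y=0.875, sp=1, e=sp−y=0.125; I=1.125, D=e−e_prev=-0.875; u=5/4·0.125+1/4·1.125+2·(-0.875)=-1.3125; next y=1/5·0.875+1/4·(-1.3125)=-0.153125
n=2: y=-0.153125, sp=1, e=sp−y=1.153125; I=2.278125, D=e−e_prev=1.028125; u=5/4·1.153125+1/4·2.278125+2·1.028125≈4.067188; next y=1/5·(-0.153125)+1/4·4.067188≈0.986172
n=3: y≈0.986172, sp=1, e=sp−y≈0.013828; I≈2.291953, D=e−e_prev≈-1.139297; u=5/4·0.013828+1/4·2.291953+2·(-1.139297)≈-1.688320; next y=1/5·0.986172+1/4·(-1.688320)≈-0.224846
n=4: y≈-0.224846, sp=1, e=sp−y≈1.224846; I≈3.516799, D=e−e_prev≈1.211018; u=5/4·1.224846+1/4·3.516799+2·1.211018≈4.832292; next y=1/5·(-0.224846)+1/4·4.832292≈1.163104
n=5: y≈1.163104, sp=1, e=sp−y≈-0.163104; I≈3.353695, D=e−e_prev≈-1.387950; u=5/4·(-0.163104)+1/4·3.353695+2·(-1.387950)≈-2.141355; next y=1/5·1.163104+1/4·(-2.141355)≈-0.302718
n=6: y≈-0.302718, sp=1, e=sp−y≈1.302718; I≈4.656413, D=e−e_prev≈1.465822; u=5/4·1.302718+1/4·4.656413+2·1.465822≈5.724145; next y=1/5·(-0.302718)+1/4·5.724145≈1.370493
n=7: y≈1.370493, sp=3, e=sp−y≈1.629507; I≈6.285920, D=e−e_prev≈0.326789; u=5/4·1.629507+1/4·6.285920+2·0.326789≈4.261943; next y=1/5·1.370493+1/4·4.261943≈1.339584
n=8: y≈1.339584, sp=5, e=sp−y≈3.660416; I≈9.946336, D=e−e_prev≈2.030908; u=5/4·3.660416+1/4·9.946336+2·2.030908≈11.123920; next y=1/5·1.339584+1/4·11.123920≈3.048897
n=9: y≈3.048897, sp=5, e=sp−y≈1.951103; I≈11.897439, D=e−e_prev≈-1.709313; u=5/4·1.951103+1/4·11.897439+2·(-1.709313)≈1.994614; next y=1/5·3.048897+1/4·1.994614≈1.108433
n=10: y≈1.108433, sp=5, e=sp−y≈3.891567; I≈15.789006, D=e−e_prev≈1.940464; u=5/4·3.891567+1/4·15.789006+2·1.940464≈12.692639; next y=1/5·1.108433+1/4·12.692639≈3.394846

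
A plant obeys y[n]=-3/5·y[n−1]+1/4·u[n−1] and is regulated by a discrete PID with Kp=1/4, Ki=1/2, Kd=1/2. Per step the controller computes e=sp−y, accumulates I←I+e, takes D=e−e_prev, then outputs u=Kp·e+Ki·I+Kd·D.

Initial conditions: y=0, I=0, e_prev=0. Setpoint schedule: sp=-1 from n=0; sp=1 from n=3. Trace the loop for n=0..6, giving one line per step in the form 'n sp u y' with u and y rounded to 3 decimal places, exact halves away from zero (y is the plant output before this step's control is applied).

(exact arithmetic carried between steps; '≈' marks a value shown rounded to 6 d.p. or computed from one; I and e_prev carry over from the previous line; the table rounds u and y to 3 d.p., halves away from zero)
n=0: y=0, sp=-1, e=sp−y=-1; I=-1, D=e−e_prev=-1; u=1/4·(-1)+1/2·(-1)+1/2·(-1)=-1.25; next y=-3/5·0+1/4·(-1.25)=-0.3125
n=1: y=-0.3125, sp=-1, e=sp−y=-0.6875; I=-1.6875, D=e−e_prev=0.3125; u=1/4·(-0.6875)+1/2·(-1.6875)+1/2·0.3125=-0.859375; next y=-3/5·(-0.3125)+1/4·(-0.859375)≈-0.027344
n=2: y≈-0.027344, sp=-1, e=sp−y≈-0.972656; I≈-2.660156, D=e−e_prev≈-0.285156; u=1/4·(-0.972656)+1/2·(-2.660156)+1/2·(-0.285156)≈-1.715820; next y=-3/5·(-0.027344)+1/4·(-1.715820)≈-0.412549
n=3: y≈-0.412549, sp=1, e=sp−y≈1.412549; I≈-1.247607, D=e−e_prev≈2.385205; u=1/4·1.412549+1/2·(-1.247607)+1/2·2.385205≈0.921936; next y=-3/5·(-0.412549)+1/4·0.921936≈0.478013
n=4: y≈0.478013, sp=1, e=sp−y≈0.521987; I≈-0.725621, D=e−e_prev≈-0.890562; u=1/4·0.521987+1/2·(-0.725621)+1/2·(-0.890562)≈-0.677595; next y=-3/5·0.478013+1/4·(-0.677595)≈-0.456207
n=5: y≈-0.456207, sp=1, e=sp−y≈1.456207; I≈0.730586, D=e−e_prev≈0.934220; u=1/4·1.456207+1/2·0.730586+1/2·0.934220≈1.196455; next y=-3/5·(-0.456207)+1/4·1.196455≈0.572838
n=6: y≈0.572838, sp=1, e=sp−y≈0.427162; I≈1.157748, D=e−e_prev≈-1.029044; u=1/4·0.427162+1/2·1.157748+1/2·(-1.029044)≈0.171143; next y=-3/5·0.572838+1/4·0.171143≈-0.300917

0 -1 -1.250 0.000
1 -1 -0.859 -0.313
2 -1 -1.716 -0.027
3 1 0.922 -0.413
4 1 -0.678 0.478
5 1 1.196 -0.456
6 1 0.171 0.573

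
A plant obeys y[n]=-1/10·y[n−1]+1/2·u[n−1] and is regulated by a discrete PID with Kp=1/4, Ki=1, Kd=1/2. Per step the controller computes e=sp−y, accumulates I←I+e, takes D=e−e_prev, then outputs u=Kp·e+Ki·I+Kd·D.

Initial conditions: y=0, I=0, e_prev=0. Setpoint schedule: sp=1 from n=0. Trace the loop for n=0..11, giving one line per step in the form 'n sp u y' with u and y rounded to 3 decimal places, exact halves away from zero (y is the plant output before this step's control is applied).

(exact arithmetic carried between steps; '≈' marks a value shown rounded to 6 d.p. or computed from one; I and e_prev carry over from the previous line; the table rounds u and y to 3 d.p., halves away from zero)
n=0: y=0, sp=1, e=sp−y=1; I=1, D=e−e_prev=1; u=1/4·1+1·1+1/2·1=1.75; next y=-1/10·0+1/2·1.75=0.875
n=1: y=0.875, sp=1, e=sp−y=0.125; I=1.125, D=e−e_prev=-0.875; u=1/4·0.125+1·1.125+1/2·(-0.875)=0.71875; next y=-1/10·0.875+1/2·0.71875=0.271875
n=2: y=0.271875, sp=1, e=sp−y=0.728125; I=1.853125, D=e−e_prev=0.603125; u=1/4·0.728125+1·1.853125+1/2·0.603125≈2.336719; next y=-1/10·0.271875+1/2·2.336719≈1.141172
n=3: y≈1.141172, sp=1, e=sp−y≈-0.141172; I≈1.711953, D=e−e_prev≈-0.869297; u=1/4·(-0.141172)+1·1.711953+1/2·(-0.869297)≈1.242012; next y=-1/10·1.141172+1/2·1.242012≈0.506889
n=4: y≈0.506889, sp=1, e=sp−y≈0.493111; I≈2.205064, D=e−e_prev≈0.634283; u=1/4·0.493111+1·2.205064+1/2·0.634283≈2.645484; next y=-1/10·0.506889+1/2·2.645484≈1.272053
n=5: y≈1.272053, sp=1, e=sp−y≈-0.272053; I≈1.933011, D=e−e_prev≈-0.765164; u=1/4·(-0.272053)+1·1.933011+1/2·(-0.765164)≈1.482416; next y=-1/10·1.272053+1/2·1.482416≈0.614003
n=6: y≈0.614003, sp=1, e=sp−y≈0.385997; I≈2.319009, D=e−e_prev≈0.658050; u=1/4·0.385997+1·2.319009+1/2·0.658050≈2.744533; next y=-1/10·0.614003+1/2·2.744533≈1.310866
n=7: y≈1.310866, sp=1, e=sp−y≈-0.310866; I≈2.008142, D=e−e_prev≈-0.696864; u=1/4·(-0.310866)+1·2.008142+1/2·(-0.696864)≈1.581994; next y=-1/10·1.310866+1/2·1.581994≈0.659910
n=8: y≈0.659910, sp=1, e=sp−y≈0.340090; I≈2.348232, D=e−e_prev≈0.650956; u=1/4·0.340090+1·2.348232+1/2·0.650956≈2.758733; next y=-1/10·0.659910+1/2·2.758733≈1.313375
n=9: y≈1.313375, sp=1, e=sp−y≈-0.313375; I≈2.034857, D=e−e_prev≈-0.653465; u=1/4·(-0.313375)+1·2.034857+1/2·(-0.653465)≈1.629781; next y=-1/10·1.313375+1/2·1.629781≈0.683553
n=10: y≈0.683553, sp=1, e=sp−y≈0.316447; I≈2.351304, D=e−e_prev≈0.629822; u=1/4·0.316447+1·2.351304+1/2·0.629822≈2.745327; next y=-1/10·0.683553+1/2·2.745327≈1.304308
n=11: y≈1.304308, sp=1, e=sp−y≈-0.304308; I≈2.046996, D=e−e_prev≈-0.620756; u=1/4·(-0.304308)+1·2.046996+1/2·(-0.620756)≈1.660541; next y=-1/10·1.304308+1/2·1.660541≈0.699840

0 1 1.750 0.000
1 1 0.719 0.875
2 1 2.337 0.272
3 1 1.242 1.141
4 1 2.645 0.507
5 1 1.482 1.272
6 1 2.745 0.614
7 1 1.582 1.311
8 1 2.759 0.660
9 1 1.630 1.313
10 1 2.745 0.684
11 1 1.661 1.304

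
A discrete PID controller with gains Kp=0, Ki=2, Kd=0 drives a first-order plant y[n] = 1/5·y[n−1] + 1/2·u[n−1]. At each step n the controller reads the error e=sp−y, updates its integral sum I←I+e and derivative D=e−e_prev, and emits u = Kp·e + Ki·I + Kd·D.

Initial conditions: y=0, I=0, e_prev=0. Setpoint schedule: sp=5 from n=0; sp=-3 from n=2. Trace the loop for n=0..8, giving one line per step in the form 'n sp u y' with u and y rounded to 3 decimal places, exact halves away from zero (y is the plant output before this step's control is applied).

(exact arithmetic carried between steps; '≈' marks a value shown rounded to 6 d.p. or computed from one; I and e_prev carry over from the previous line; the table rounds u and y to 3 d.p., halves away from zero)
n=0: y=0, sp=5, e=sp−y=5; I=5, D=e−e_prev=5; u=0·5+2·5+0·5=10; next y=1/5·0+1/2·10=5
n=1: y=5, sp=5, e=sp−y=0; I=5, D=e−e_prev=-5; u=0·0+2·5+0·(-5)=10; next y=1/5·5+1/2·10=6
n=2: y=6, sp=-3, e=sp−y=-9; I=-4, D=e−e_prev=-9; u=0·(-9)+2·(-4)+0·(-9)=-8; next y=1/5·6+1/2·(-8)=-2.8
n=3: y=-2.8, sp=-3, e=sp−y=-0.2; I=-4.2, D=e−e_prev=8.8; u=0·(-0.2)+2·(-4.2)+0·8.8=-8.4; next y=1/5·(-2.8)+1/2·(-8.4)=-4.76
n=4: y=-4.76, sp=-3, e=sp−y=1.76; I=-2.44, D=e−e_prev=1.96; u=0·1.76+2·(-2.44)+0·1.96=-4.88; next y=1/5·(-4.76)+1/2·(-4.88)=-3.392
n=5: y=-3.392, sp=-3, e=sp−y=0.392; I=-2.048, D=e−e_prev=-1.368; u=0·0.392+2·(-2.048)+0·(-1.368)=-4.096; next y=1/5·(-3.392)+1/2·(-4.096)=-2.7264
n=6: y=-2.7264, sp=-3, e=sp−y=-0.2736; I=-2.3216, D=e−e_prev=-0.6656; u=0·(-0.2736)+2·(-2.3216)+0·(-0.6656)=-4.6432; next y=1/5·(-2.7264)+1/2·(-4.6432)=-2.86688
n=7: y=-2.86688, sp=-3, e=sp−y=-0.13312; I=-2.45472, D=e−e_prev=0.14048; u=0·(-0.13312)+2·(-2.45472)+0·0.14048=-4.90944; next y=1/5·(-2.86688)+1/2·(-4.90944)=-3.028096
n=8: y=-3.028096, sp=-3, e=sp−y=0.028096; I=-2.426624, D=e−e_prev=0.161216; u=0·0.028096+2·(-2.426624)+0·0.161216=-4.853248; next y=1/5·(-3.028096)+1/2·(-4.853248)≈-3.032243

0 5 10.000 0.000
1 5 10.000 5.000
2 -3 -8.000 6.000
3 -3 -8.400 -2.800
4 -3 -4.880 -4.760
5 -3 -4.096 -3.392
6 -3 -4.643 -2.726
7 -3 -4.909 -2.867
8 -3 -4.853 -3.028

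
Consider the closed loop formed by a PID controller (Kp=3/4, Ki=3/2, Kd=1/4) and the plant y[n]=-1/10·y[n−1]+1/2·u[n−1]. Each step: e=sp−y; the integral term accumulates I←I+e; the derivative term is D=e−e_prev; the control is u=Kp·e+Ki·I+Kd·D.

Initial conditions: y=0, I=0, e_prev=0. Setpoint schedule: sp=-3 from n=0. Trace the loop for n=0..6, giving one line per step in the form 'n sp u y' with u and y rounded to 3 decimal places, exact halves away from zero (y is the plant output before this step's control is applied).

(exact arithmetic carried between steps; '≈' marks a value shown rounded to 6 d.p. or computed from one; I and e_prev carry over from the previous line; the table rounds u and y to 3 d.p., halves away from zero)
n=0: y=0, sp=-3, e=sp−y=-3; I=-3, D=e−e_prev=-3; u=3/4·(-3)+3/2·(-3)+1/4·(-3)=-7.5; next y=-1/10·0+1/2·(-7.5)=-3.75
n=1: y=-3.75, sp=-3, e=sp−y=0.75; I=-2.25, D=e−e_prev=3.75; u=3/4·0.75+3/2·(-2.25)+1/4·3.75=-1.875; next y=-1/10·(-3.75)+1/2·(-1.875)=-0.5625
n=2: y=-0.5625, sp=-3, e=sp−y=-2.4375; I=-4.6875, D=e−e_prev=-3.1875; u=3/4·(-2.4375)+3/2·(-4.6875)+1/4·(-3.1875)=-9.65625; next y=-1/10·(-0.5625)+1/2·(-9.65625)=-4.771875
n=3: y=-4.771875, sp=-3, e=sp−y=1.771875; I=-2.915625, D=e−e_prev=4.209375; u=3/4·1.771875+3/2·(-2.915625)+1/4·4.209375≈-1.992188; next y=-1/10·(-4.771875)+1/2·(-1.992188)≈-0.518906
n=4: y≈-0.518906, sp=-3, e=sp−y≈-2.481094; I≈-5.396719, D=e−e_prev≈-4.252969; u=3/4·(-2.481094)+3/2·(-5.396719)+1/4·(-4.252969)≈-11.019141; next y=-1/10·(-0.518906)+1/2·(-11.019141)≈-5.457680
n=5: y≈-5.457680, sp=-3, e=sp−y≈2.457680; I≈-2.939039, D=e−e_prev≈4.938773; u=3/4·2.457680+3/2·(-2.939039)+1/4·4.938773≈-1.330605; next y=-1/10·(-5.457680)+1/2·(-1.330605)≈-0.119535
n=6: y≈-0.119535, sp=-3, e=sp−y≈-2.880465; I≈-5.819504, D=e−e_prev≈-5.338145; u=3/4·(-2.880465)+3/2·(-5.819504)+1/4·(-5.338145)≈-12.224142; next y=-1/10·(-0.119535)+1/2·(-12.224142)≈-6.100117

0 -3 -7.500 0.000
1 -3 -1.875 -3.750
2 -3 -9.656 -0.563
3 -3 -1.992 -4.772
4 -3 -11.019 -0.519
5 -3 -1.331 -5.458
6 -3 -12.224 -0.120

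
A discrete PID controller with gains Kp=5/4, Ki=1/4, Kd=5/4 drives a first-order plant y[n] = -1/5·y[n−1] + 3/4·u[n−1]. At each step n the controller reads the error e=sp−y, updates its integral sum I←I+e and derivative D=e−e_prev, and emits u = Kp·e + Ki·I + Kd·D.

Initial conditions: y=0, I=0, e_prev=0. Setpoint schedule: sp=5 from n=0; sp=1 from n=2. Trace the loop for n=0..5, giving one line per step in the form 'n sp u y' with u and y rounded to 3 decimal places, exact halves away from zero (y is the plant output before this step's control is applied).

0 5 13.750 0.000
1 5 -19.609 10.313
2 1 55.429 -16.770
3 1 -138.643 44.925
4 1 361.699 -112.967
5 1 -925.970 293.868

(exact arithmetic carried between steps; '≈' marks a value shown rounded to 6 d.p. or computed from one; I and e_prev carry over from the previous line; the table rounds u and y to 3 d.p., halves away from zero)
n=0: y=0, sp=5, e=sp−y=5; I=5, D=e−e_prev=5; u=5/4·5+1/4·5+5/4·5=13.75; next y=-1/5·0+3/4·13.75=10.3125
n=1: y=10.3125, sp=5, e=sp−y=-5.3125; I=-0.3125, D=e−e_prev=-10.3125; u=5/4·(-5.3125)+1/4·(-0.3125)+5/4·(-10.3125)=-19.609375; next y=-1/5·10.3125+3/4·(-19.609375)≈-16.769531
n=2: y≈-16.769531, sp=1, e=sp−y≈17.769531; I≈17.457031, D=e−e_prev≈23.082031; u=5/4·17.769531+1/4·17.457031+5/4·23.082031≈55.428711; next y=-1/5·(-16.769531)+3/4·55.428711≈44.925439
n=3: y≈44.925439, sp=1, e=sp−y≈-43.925439; I≈-26.468408, D=e−e_prev≈-61.694971; u=5/4·(-43.925439)+1/4·(-26.468408)+5/4·(-61.694971)≈-138.642615; next y=-1/5·44.925439+3/4·(-138.642615)≈-112.967049
n=4: y≈-112.967049, sp=1, e=sp−y≈113.967049; I≈87.498641, D=e−e_prev≈157.892488; u=5/4·113.967049+1/4·87.498641+5/4·157.892488≈361.699082; next y=-1/5·(-112.967049)+3/4·361.699082≈293.867721
n=5: y≈293.867721, sp=1, e=sp−y≈-292.867721; I≈-205.369080, D=e−e_prev≈-406.834770; u=5/4·(-292.867721)+1/4·(-205.369080)+5/4·(-406.834770)≈-925.970384; next y=-1/5·293.867721+3/4·(-925.970384)≈-753.251332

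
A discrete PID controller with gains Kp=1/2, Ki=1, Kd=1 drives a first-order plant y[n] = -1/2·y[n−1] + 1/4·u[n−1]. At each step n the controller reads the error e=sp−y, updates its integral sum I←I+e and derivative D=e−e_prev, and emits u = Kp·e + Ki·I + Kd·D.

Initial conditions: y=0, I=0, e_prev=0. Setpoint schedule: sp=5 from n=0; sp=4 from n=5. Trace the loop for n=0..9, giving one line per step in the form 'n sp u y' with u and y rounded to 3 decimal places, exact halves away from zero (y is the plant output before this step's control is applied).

(exact arithmetic carried between steps; '≈' marks a value shown rounded to 6 d.p. or computed from one; I and e_prev carry over from the previous line; the table rounds u and y to 3 d.p., halves away from zero)
n=0: y=0, sp=5, e=sp−y=5; I=5, D=e−e_prev=5; u=1/2·5+1·5+1·5=12.5; next y=-1/2·0+1/4·12.5=3.125
n=1: y=3.125, sp=5, e=sp−y=1.875; I=6.875, D=e−e_prev=-3.125; u=1/2·1.875+1·6.875+1·(-3.125)=4.6875; next y=-1/2·3.125+1/4·4.6875=-0.390625
n=2: y=-0.390625, sp=5, e=sp−y=5.390625; I=12.265625, D=e−e_prev=3.515625; u=1/2·5.390625+1·12.265625+1·3.515625≈18.476563; next y=-1/2·(-0.390625)+1/4·18.476563≈4.814453
n=3: y≈4.814453, sp=5, e=sp−y≈0.185547; I≈12.451172, D=e−e_prev≈-5.205078; u=1/2·0.185547+1·12.451172+1·(-5.205078)≈7.338867; next y=-1/2·4.814453+1/4·7.338867≈-0.572510
n=4: y≈-0.572510, sp=5, e=sp−y≈5.572510; I≈18.023682, D=e−e_prev≈5.386963; u=1/2·5.572510+1·18.023682+1·5.386963≈26.196899; next y=-1/2·(-0.572510)+1/4·26.196899≈6.835480
n=5: y≈6.835480, sp=4, e=sp−y≈-2.835480; I≈15.188202, D=e−e_prev≈-8.407990; u=1/2·(-2.835480)+1·15.188202+1·(-8.407990)≈5.362473; next y=-1/2·6.835480+1/4·5.362473≈-2.077122
n=6: y≈-2.077122, sp=4, e=sp−y≈6.077122; I≈21.265324, D=e−e_prev≈8.912601; u=1/2·6.077122+1·21.265324+1·8.912601≈33.216486; next y=-1/2·(-2.077122)+1/4·33.216486≈9.342682
n=7: y≈9.342682, sp=4, e=sp−y≈-5.342682; I≈15.922641, D=e−e_prev≈-11.419804; u=1/2·(-5.342682)+1·15.922641+1·(-11.419804)≈1.831496; next y=-1/2·9.342682+1/4·1.831496≈-4.213467
n=8: y≈-4.213467, sp=4, e=sp−y≈8.213467; I≈24.136108, D=e−e_prev≈13.556150; u=1/2·8.213467+1·24.136108+1·13.556150≈41.798992; next y=-1/2·(-4.213467)+1/4·41.798992≈12.556481
n=9: y≈12.556481, sp=4, e=sp−y≈-8.556481; I≈15.579627, D=e−e_prev≈-16.769949; u=1/2·(-8.556481)+1·15.579627+1·(-16.769949)≈-5.468562; next y=-1/2·12.556481+1/4·(-5.468562)≈-7.645381

0 5 12.500 0.000
1 5 4.688 3.125
2 5 18.477 -0.391
3 5 7.339 4.814
4 5 26.197 -0.573
5 4 5.362 6.835
6 4 33.216 -2.077
7 4 1.831 9.343
8 4 41.799 -4.213
9 4 -5.469 12.556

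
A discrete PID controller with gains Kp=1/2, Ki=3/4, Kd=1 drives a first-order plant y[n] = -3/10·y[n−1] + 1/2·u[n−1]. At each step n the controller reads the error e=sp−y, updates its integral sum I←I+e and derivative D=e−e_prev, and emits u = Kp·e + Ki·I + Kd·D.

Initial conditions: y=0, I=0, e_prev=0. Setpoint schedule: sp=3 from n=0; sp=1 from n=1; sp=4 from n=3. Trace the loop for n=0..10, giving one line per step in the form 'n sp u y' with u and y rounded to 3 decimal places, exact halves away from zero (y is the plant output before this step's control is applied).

(exact arithmetic carried between steps; '≈' marks a value shown rounded to 6 d.p. or computed from one; I and e_prev carry over from the previous line; the table rounds u and y to 3 d.p., halves away from zero)
n=0: y=0, sp=3, e=sp−y=3; I=3, D=e−e_prev=3; u=1/2·3+3/4·3+1·3=6.75; next y=-3/10·0+1/2·6.75=3.375
n=1: y=3.375, sp=1, e=sp−y=-2.375; I=0.625, D=e−e_prev=-5.375; u=1/2·(-2.375)+3/4·0.625+1·(-5.375)=-6.09375; next y=-3/10·3.375+1/2·(-6.09375)=-4.059375
n=2: y=-4.059375, sp=1, e=sp−y=5.059375; I=5.684375, D=e−e_prev=7.434375; u=1/2·5.059375+3/4·5.684375+1·7.434375≈14.227344; next y=-3/10·(-4.059375)+1/2·14.227344≈8.331484
n=3: y≈8.331484, sp=4, e=sp−y≈-4.331484; I≈1.352891, D=e−e_prev≈-9.390859; u=1/2·(-4.331484)+3/4·1.352891+1·(-9.390859)≈-10.541934; next y=-3/10·8.331484+1/2·(-10.541934)≈-7.770412
n=4: y≈-7.770412, sp=4, e=sp−y≈11.770412; I≈13.123303, D=e−e_prev≈16.101896; u=1/2·11.770412+3/4·13.123303+1·16.101896≈31.829580; next y=-3/10·(-7.770412)+1/2·31.829580≈18.245913
n=5: y≈18.245913, sp=4, e=sp−y≈-14.245913; I≈-1.122611, D=e−e_prev≈-26.016326; u=1/2·(-14.245913)+3/4·(-1.122611)+1·(-26.016326)≈-33.981240; next y=-3/10·18.245913+1/2·(-33.981240)≈-22.464394
n=6: y≈-22.464394, sp=4, e=sp−y≈26.464394; I≈25.341783, D=e−e_prev≈40.710308; u=1/2·26.464394+3/4·25.341783+1·40.710308≈72.948842; next y=-3/10·(-22.464394)+1/2·72.948842≈43.213739
n=7: y≈43.213739, sp=4, e=sp−y≈-39.213739; I≈-13.871956, D=e−e_prev≈-65.678134; u=1/2·(-39.213739)+3/4·(-13.871956)+1·(-65.678134)≈-95.688970; next y=-3/10·43.213739+1/2·(-95.688970)≈-60.808607
n=8: y≈-60.808607, sp=4, e=sp−y≈64.808607; I≈50.936651, D=e−e_prev≈104.022346; u=1/2·64.808607+3/4·50.936651+1·104.022346≈174.629138; next y=-3/10·(-60.808607)+1/2·174.629138≈105.557151
n=9: y≈105.557151, sp=4, e=sp−y≈-101.557151; I≈-50.620500, D=e−e_prev≈-166.365758; u=1/2·(-101.557151)+3/4·(-50.620500)+1·(-166.365758)≈-255.109709; next y=-3/10·105.557151+1/2·(-255.109709)≈-159.222000
n=10: y≈-159.222000, sp=4, e=sp−y≈163.222000; I≈112.601500, D=e−e_prev≈264.779151; u=1/2·163.222000+3/4·112.601500+1·264.779151≈430.841275; next y=-3/10·(-159.222000)+1/2·430.841275≈263.187237

0 3 6.750 0.000
1 1 -6.094 3.375
2 1 14.227 -4.059
3 4 -10.542 8.331
4 4 31.830 -7.770
5 4 -33.981 18.246
6 4 72.949 -22.464
7 4 -95.689 43.214
8 4 174.629 -60.809
9 4 -255.110 105.557
10 4 430.841 -159.222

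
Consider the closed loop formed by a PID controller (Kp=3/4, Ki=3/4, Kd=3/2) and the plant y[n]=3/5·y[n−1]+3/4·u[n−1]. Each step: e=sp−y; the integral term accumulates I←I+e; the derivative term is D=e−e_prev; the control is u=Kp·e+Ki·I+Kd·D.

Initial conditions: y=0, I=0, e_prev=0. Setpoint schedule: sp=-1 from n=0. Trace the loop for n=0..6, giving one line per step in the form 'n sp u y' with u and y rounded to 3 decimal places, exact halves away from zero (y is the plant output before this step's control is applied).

0 -1 -3.000 0.000
1 -1 4.500 -2.250
2 -1 -10.763 2.025
3 -1 20.027 -6.857
4 -1 -42.192 10.906
5 -1 83.542 -25.100
6 -1 -170.482 47.596

(exact arithmetic carried between steps; '≈' marks a value shown rounded to 6 d.p. or computed from one; I and e_prev carry over from the previous line; the table rounds u and y to 3 d.p., halves away from zero)
n=0: y=0, sp=-1, e=sp−y=-1; I=-1, D=e−e_prev=-1; u=3/4·(-1)+3/4·(-1)+3/2·(-1)=-3; next y=3/5·0+3/4·(-3)=-2.25
n=1: y=-2.25, sp=-1, e=sp−y=1.25; I=0.25, D=e−e_prev=2.25; u=3/4·1.25+3/4·0.25+3/2·2.25=4.5; next y=3/5·(-2.25)+3/4·4.5=2.025
n=2: y=2.025, sp=-1, e=sp−y=-3.025; I=-2.775, D=e−e_prev=-4.275; u=3/4·(-3.025)+3/4·(-2.775)+3/2·(-4.275)=-10.7625; next y=3/5·2.025+3/4·(-10.7625)=-6.856875
n=3: y=-6.856875, sp=-1, e=sp−y=5.856875; I=3.081875, D=e−e_prev=8.881875; u=3/4·5.856875+3/4·3.081875+3/2·8.881875=20.026875; next y=3/5·(-6.856875)+3/4·20.026875≈10.906031
n=4: y≈10.906031, sp=-1, e=sp−y≈-11.906031; I≈-8.824156, D=e−e_prev≈-17.762906; u=3/4·(-11.906031)+3/4·(-8.824156)+3/2·(-17.762906)≈-42.192; next y=3/5·10.906031+3/4·(-42.192)≈-25.100381
n=5: y≈-25.100381, sp=-1, e=sp−y≈24.100381; I≈15.276225, D=e−e_prev≈36.006413; u=3/4·24.100381+3/4·15.276225+3/2·36.006413≈83.542073; next y=3/5·(-25.100381)+3/4·83.542073≈47.596326
n=6: y≈47.596326, sp=-1, e=sp−y≈-48.596326; I≈-33.320101, D=e−e_prev≈-72.696708; u=3/4·(-48.596326)+3/4·(-33.320101)+3/2·(-72.696708)≈-170.482382; next y=3/5·47.596326+3/4·(-170.482382)≈-99.303991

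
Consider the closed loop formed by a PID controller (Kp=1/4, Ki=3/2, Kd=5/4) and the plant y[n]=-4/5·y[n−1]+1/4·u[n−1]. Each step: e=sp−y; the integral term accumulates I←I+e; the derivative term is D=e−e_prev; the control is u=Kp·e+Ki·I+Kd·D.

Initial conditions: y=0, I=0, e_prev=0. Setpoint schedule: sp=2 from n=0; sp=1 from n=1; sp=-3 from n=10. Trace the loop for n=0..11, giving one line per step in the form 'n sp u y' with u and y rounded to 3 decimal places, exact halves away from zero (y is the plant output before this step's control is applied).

(exact arithmetic carried between steps; '≈' marks a value shown rounded to 6 d.p. or computed from one; I and e_prev carry over from the previous line; the table rounds u and y to 3 d.p., halves away from zero)
n=0: y=0, sp=2, e=sp−y=2; I=2, D=e−e_prev=2; u=1/4·2+3/2·2+5/4·2=6; next y=-4/5·0+1/4·6=1.5
n=1: y=1.5, sp=1, e=sp−y=-0.5; I=1.5, D=e−e_prev=-2.5; u=1/4·(-0.5)+3/2·1.5+5/4·(-2.5)=-1; next y=-4/5·1.5+1/4·(-1)=-1.45
n=2: y=-1.45, sp=1, e=sp−y=2.45; I=3.95, D=e−e_prev=2.95; u=1/4·2.45+3/2·3.95+5/4·2.95=10.225; next y=-4/5·(-1.45)+1/4·10.225=3.71625
n=3: y=3.71625, sp=1, e=sp−y=-2.71625; I=1.23375, D=e−e_prev=-5.16625; u=1/4·(-2.71625)+3/2·1.23375+5/4·(-5.16625)=-5.28625; next y=-4/5·3.71625+1/4·(-5.28625)≈-4.294563
n=4: y≈-4.294563, sp=1, e=sp−y≈5.294563; I≈6.528313, D=e−e_prev≈8.010813; u=1/4·5.294563+3/2·6.528313+5/4·8.010813≈21.129625; next y=-4/5·(-4.294563)+1/4·21.129625≈8.718056
n=5: y≈8.718056, sp=1, e=sp−y≈-7.718056; I≈-1.189744, D=e−e_prev≈-13.012619; u=1/4·(-7.718056)+3/2·(-1.189744)+5/4·(-13.012619)≈-19.979903; next y=-4/5·8.718056+1/4·(-19.979903)≈-11.969421
n=6: y≈-11.969421, sp=1, e=sp−y≈12.969421; I≈11.779677, D=e−e_prev≈20.687477; u=1/4·12.969421+3/2·11.779677+5/4·20.687477≈46.771217; next y=-4/5·(-11.969421)+1/4·46.771217≈21.268341
n=7: y≈21.268341, sp=1, e=sp−y≈-20.268341; I≈-8.488664, D=e−e_prev≈-33.237762; u=1/4·(-20.268341)+3/2·(-8.488664)+5/4·(-33.237762)≈-59.347283; next y=-4/5·21.268341+1/4·(-59.347283)≈-31.851493
n=8: y≈-31.851493, sp=1, e=sp−y≈32.851493; I≈24.362830, D=e−e_prev≈53.119834; u=1/4·32.851493+3/2·24.362830+5/4·53.119834≈111.156911; next y=-4/5·(-31.851493)+1/4·111.156911≈53.270422
n=9: y≈53.270422, sp=1, e=sp−y≈-52.270422; I≈-27.907593, D=e−e_prev≈-85.121916; u=1/4·(-52.270422)+3/2·(-27.907593)+5/4·(-85.121916)≈-161.331390; next y=-4/5·53.270422+1/4·(-161.331390)≈-82.949185
n=10: y≈-82.949185, sp=-3, e=sp−y≈79.949185; I≈52.041593, D=e−e_prev≈132.219608; u=1/4·79.949185+3/2·52.041593+5/4·132.219608≈263.324195; next y=-4/5·(-82.949185)+1/4·263.324195≈132.190397
n=11: y≈132.190397, sp=-3, e=sp−y≈-135.190397; I≈-83.148805, D=e−e_prev≈-215.139583; u=1/4·(-135.190397)+3/2·(-83.148805)+5/4·(-215.139583)≈-427.445284; next y=-4/5·132.190397+1/4·(-427.445284)≈-212.613639

0 2 6.000 0.000
1 1 -1.000 1.500
2 1 10.225 -1.450
3 1 -5.286 3.716
4 1 21.130 -4.295
5 1 -19.980 8.718
6 1 46.771 -11.969
7 1 -59.347 21.268
8 1 111.157 -31.851
9 1 -161.331 53.270
10 -3 263.324 -82.949
11 -3 -427.445 132.190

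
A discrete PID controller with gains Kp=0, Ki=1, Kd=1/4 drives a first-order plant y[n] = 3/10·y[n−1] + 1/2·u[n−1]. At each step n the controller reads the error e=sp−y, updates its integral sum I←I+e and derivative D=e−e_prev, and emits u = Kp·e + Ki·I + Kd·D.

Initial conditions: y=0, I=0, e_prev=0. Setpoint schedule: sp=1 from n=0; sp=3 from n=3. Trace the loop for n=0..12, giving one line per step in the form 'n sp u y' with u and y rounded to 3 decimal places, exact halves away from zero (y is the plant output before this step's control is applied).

0 1 1.250 0.000
1 1 1.219 0.625
2 1 1.535 0.797
3 3 4.019 1.007
4 3 3.934 2.312
5 3 4.512 2.660
6 3 4.447 3.054
7 3 4.384 3.140
8 3 4.273 3.134
9 3 4.209 3.077
10 3 4.180 3.028
11 3 4.177 2.998
12 3 4.184 2.988

(exact arithmetic carried between steps; '≈' marks a value shown rounded to 6 d.p. or computed from one; I and e_prev carry over from the previous line; the table rounds u and y to 3 d.p., halves away from zero)
n=0: y=0, sp=1, e=sp−y=1; I=1, D=e−e_prev=1; u=0·1+1·1+1/4·1=1.25; next y=3/10·0+1/2·1.25=0.625
n=1: y=0.625, sp=1, e=sp−y=0.375; I=1.375, D=e−e_prev=-0.625; u=0·0.375+1·1.375+1/4·(-0.625)=1.21875; next y=3/10·0.625+1/2·1.21875=0.796875
n=2: y=0.796875, sp=1, e=sp−y=0.203125; I=1.578125, D=e−e_prev=-0.171875; u=0·0.203125+1·1.578125+1/4·(-0.171875)≈1.535156; next y=3/10·0.796875+1/2·1.535156≈1.006641
n=3: y≈1.006641, sp=3, e=sp−y≈1.993359; I≈3.571484, D=e−e_prev≈1.790234; u=0·1.993359+1·3.571484+1/4·1.790234≈4.019043; next y=3/10·1.006641+1/2·4.019043≈2.311514
n=4: y≈2.311514, sp=3, e=sp−y≈0.688486; I≈4.259971, D=e−e_prev≈-1.304873; u=0·0.688486+1·4.259971+1/4·(-1.304873)≈3.933752; next y=3/10·2.311514+1/2·3.933752≈2.660330
n=5: y≈2.660330, sp=3, e=sp−y≈0.339670; I≈4.599640, D=e−e_prev≈-0.348817; u=0·0.339670+1·4.599640+1/4·(-0.348817)≈4.512436; next y=3/10·2.660330+1/2·4.512436≈3.054317
n=6: y≈3.054317, sp=3, e=sp−y≈-0.054317; I≈4.545323, D=e−e_prev≈-0.393987; u=0·(-0.054317)+1·4.545323+1/4·(-0.393987)≈4.446826; next y=3/10·3.054317+1/2·4.446826≈3.139708
n=7: y≈3.139708, sp=3, e=sp−y≈-0.139708; I≈4.405615, D=e−e_prev≈-0.085391; u=0·(-0.139708)+1·4.405615+1/4·(-0.085391)≈4.384267; next y=3/10·3.139708+1/2·4.384267≈3.134046
n=8: y≈3.134046, sp=3, e=sp−y≈-0.134046; I≈4.271569, D=e−e_prev≈0.005662; u=0·(-0.134046)+1·4.271569+1/4·0.005662≈4.272984; next y=3/10·3.134046+1/2·4.272984≈3.076706
n=9: y≈3.076706, sp=3, e=sp−y≈-0.076706; I≈4.194863, D=e−e_prev≈0.057340; u=0·(-0.076706)+1·4.194863+1/4·0.057340≈4.209198; next y=3/10·3.076706+1/2·4.209198≈3.027611
n=10: y≈3.027611, sp=3, e=sp−y≈-0.027611; I≈4.167252, D=e−e_prev≈0.049095; u=0·(-0.027611)+1·4.167252+1/4·0.049095≈4.179526; next y=3/10·3.027611+1/2·4.179526≈2.998046
n=11: y≈2.998046, sp=3, e=sp−y≈0.001954; I≈4.169206, D=e−e_prev≈0.029565; u=0·0.001954+1·4.169206+1/4·0.029565≈4.176597; next y=3/10·2.998046+1/2·4.176597≈2.987712
n=12: y≈2.987712, sp=3, e=sp−y≈0.012288; I≈4.181494, D=e−e_prev≈0.010334; u=0·0.012288+1·4.181494+1/4·0.010334≈4.184077; next y=3/10·2.987712+1/2·4.184077≈2.988352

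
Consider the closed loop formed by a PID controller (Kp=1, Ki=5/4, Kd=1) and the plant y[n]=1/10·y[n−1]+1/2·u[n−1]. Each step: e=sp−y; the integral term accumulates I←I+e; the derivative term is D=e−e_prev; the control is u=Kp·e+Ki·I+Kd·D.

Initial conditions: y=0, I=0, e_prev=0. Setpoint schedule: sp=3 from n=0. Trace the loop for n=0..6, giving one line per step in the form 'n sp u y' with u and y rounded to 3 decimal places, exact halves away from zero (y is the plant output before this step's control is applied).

0 3 9.750 0.000
1 3 -5.344 4.875
2 3 20.130 -2.184
3 3 -19.550 9.847
4 3 44.493 -8.790
5 3 -57.419 21.368
6 3 105.585 -26.573

(exact arithmetic carried between steps; '≈' marks a value shown rounded to 6 d.p. or computed from one; I and e_prev carry over from the previous line; the table rounds u and y to 3 d.p., halves away from zero)
n=0: y=0, sp=3, e=sp−y=3; I=3, D=e−e_prev=3; u=1·3+5/4·3+1·3=9.75; next y=1/10·0+1/2·9.75=4.875
n=1: y=4.875, sp=3, e=sp−y=-1.875; I=1.125, D=e−e_prev=-4.875; u=1·(-1.875)+5/4·1.125+1·(-4.875)=-5.34375; next y=1/10·4.875+1/2·(-5.34375)=-2.184375
n=2: y=-2.184375, sp=3, e=sp−y=5.184375; I=6.309375, D=e−e_prev=7.059375; u=1·5.184375+5/4·6.309375+1·7.059375≈20.130469; next y=1/10·(-2.184375)+1/2·20.130469≈9.846797
n=3: y≈9.846797, sp=3, e=sp−y≈-6.846797; I≈-0.537422, D=e−e_prev≈-12.031172; u=1·(-6.846797)+5/4·(-0.537422)+1·(-12.031172)≈-19.549746; next y=1/10·9.846797+1/2·(-19.549746)≈-8.790193
n=4: y≈-8.790193, sp=3, e=sp−y≈11.790193; I≈11.252771, D=e−e_prev≈18.636990; u=1·11.790193+5/4·11.252771+1·18.636990≈44.493148; next y=1/10·(-8.790193)+1/2·44.493148≈21.367555
n=5: y≈21.367555, sp=3, e=sp−y≈-18.367555; I≈-7.114783, D=e−e_prev≈-30.157748; u=1·(-18.367555)+5/4·(-7.114783)+1·(-30.157748)≈-57.418782; next y=1/10·21.367555+1/2·(-57.418782)≈-26.572635
n=6: y≈-26.572635, sp=3, e=sp−y≈29.572635; I≈22.457852, D=e−e_prev≈47.940190; u=1·29.572635+5/4·22.457852+1·47.940190≈105.585141; next y=1/10·(-26.572635)+1/2·105.585141≈50.135307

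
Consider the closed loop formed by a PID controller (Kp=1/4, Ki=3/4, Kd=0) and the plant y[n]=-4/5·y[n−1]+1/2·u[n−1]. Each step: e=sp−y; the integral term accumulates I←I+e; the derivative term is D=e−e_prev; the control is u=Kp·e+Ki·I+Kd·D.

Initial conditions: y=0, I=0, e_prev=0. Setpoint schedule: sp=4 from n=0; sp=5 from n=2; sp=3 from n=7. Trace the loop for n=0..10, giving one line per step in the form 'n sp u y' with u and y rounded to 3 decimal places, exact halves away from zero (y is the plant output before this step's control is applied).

(exact arithmetic carried between steps; '≈' marks a value shown rounded to 6 d.p. or computed from one; I and e_prev carry over from the previous line; the table rounds u and y to 3 d.p., halves away from zero)
n=0: y=0, sp=4, e=sp−y=4; I=4, D=e−e_prev=4; u=1/4·4+3/4·4+0·4=4; next y=-4/5·0+1/2·4=2
n=1: y=2, sp=4, e=sp−y=2; I=6, D=e−e_prev=-2; u=1/4·2+3/4·6+0·(-2)=5; next y=-4/5·2+1/2·5=0.9
n=2: y=0.9, sp=5, e=sp−y=4.1; I=10.1, D=e−e_prev=2.1; u=1/4·4.1+3/4·10.1+0·2.1=8.6; next y=-4/5·0.9+1/2·8.6=3.58
n=3: y=3.58, sp=5, e=sp−y=1.42; I=11.52, D=e−e_prev=-2.68; u=1/4·1.42+3/4·11.52+0·(-2.68)=8.995; next y=-4/5·3.58+1/2·8.995=1.6335
n=4: y=1.6335, sp=5, e=sp−y=3.3665; I=14.8865, D=e−e_prev=1.9465; u=1/4·3.3665+3/4·14.8865+0·1.9465=12.0065; next y=-4/5·1.6335+1/2·12.0065=4.69645
n=5: y=4.69645, sp=5, e=sp−y=0.30355; I=15.19005, D=e−e_prev=-3.06295; u=1/4·0.30355+3/4·15.19005+0·(-3.06295)=11.468425; next y=-4/5·4.69645+1/2·11.468425≈1.977053
n=6: y≈1.977053, sp=5, e=sp−y≈3.022948; I≈18.212998, D=e−e_prev≈2.719398; u=1/4·3.022948+3/4·18.212998+0·2.719398≈14.415485; next y=-4/5·1.977053+1/2·14.415485≈5.626101
n=7: y≈5.626101, sp=3, e=sp−y≈-2.626101; I≈15.586897, D=e−e_prev≈-5.649048; u=1/4·(-2.626101)+3/4·15.586897+0·(-5.649048)≈11.033648; next y=-4/5·5.626101+1/2·11.033648≈1.015943
n=8: y≈1.015943, sp=3, e=sp−y≈1.984057; I≈17.570954, D=e−e_prev≈4.610157; u=1/4·1.984057+3/4·17.570954+0·4.610157≈13.674229; next y=-4/5·1.015943+1/2·13.674229≈6.024360
n=9: y≈6.024360, sp=3, e=sp−y≈-3.024360; I≈14.546594, D=e−e_prev≈-5.008417; u=1/4·(-3.024360)+3/4·14.546594+0·(-5.008417)≈10.153855; next y=-4/5·6.024360+1/2·10.153855≈0.257440
n=10: y≈0.257440, sp=3, e=sp−y≈2.742560; I≈17.289154, D=e−e_prev≈5.766920; u=1/4·2.742560+3/4·17.289154+0·5.766920≈13.652506; next y=-4/5·0.257440+1/2·13.652506≈6.620301

0 4 4.000 0.000
1 4 5.000 2.000
2 5 8.600 0.900
3 5 8.995 3.580
4 5 12.007 1.634
5 5 11.468 4.696
6 5 14.415 1.977
7 3 11.034 5.626
8 3 13.674 1.016
9 3 10.154 6.024
10 3 13.653 0.257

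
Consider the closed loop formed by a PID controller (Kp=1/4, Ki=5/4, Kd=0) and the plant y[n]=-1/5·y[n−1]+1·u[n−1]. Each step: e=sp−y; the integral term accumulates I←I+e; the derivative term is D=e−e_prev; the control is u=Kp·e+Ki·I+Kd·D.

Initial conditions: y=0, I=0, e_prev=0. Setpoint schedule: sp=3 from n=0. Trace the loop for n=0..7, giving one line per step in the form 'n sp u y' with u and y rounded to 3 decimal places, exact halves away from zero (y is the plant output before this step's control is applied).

(exact arithmetic carried between steps; '≈' marks a value shown rounded to 6 d.p. or computed from one; I and e_prev carry over from the previous line; the table rounds u and y to 3 d.p., halves away from zero)
n=0: y=0, sp=3, e=sp−y=3; I=3, D=e−e_prev=3; u=1/4·3+5/4·3+0·3=4.5; next y=-1/5·0+1·4.5=4.5
n=1: y=4.5, sp=3, e=sp−y=-1.5; I=1.5, D=e−e_prev=-4.5; u=1/4·(-1.5)+5/4·1.5+0·(-4.5)=1.5; next y=-1/5·4.5+1·1.5=0.6
n=2: y=0.6, sp=3, e=sp−y=2.4; I=3.9, D=e−e_prev=3.9; u=1/4·2.4+5/4·3.9+0·3.9=5.475; next y=-1/5·0.6+1·5.475=5.355
n=3: y=5.355, sp=3, e=sp−y=-2.355; I=1.545, D=e−e_prev=-4.755; u=1/4·(-2.355)+5/4·1.545+0·(-4.755)=1.3425; next y=-1/5·5.355+1·1.3425=0.2715
n=4: y=0.2715, sp=3, e=sp−y=2.7285; I=4.2735, D=e−e_prev=5.0835; u=1/4·2.7285+5/4·4.2735+0·5.0835=6.024; next y=-1/5·0.2715+1·6.024=5.9697
n=5: y=5.9697, sp=3, e=sp−y=-2.9697; I=1.3038, D=e−e_prev=-5.6982; u=1/4·(-2.9697)+5/4·1.3038+0·(-5.6982)=0.887325; next y=-1/5·5.9697+1·0.887325=-0.306615
n=6: y=-0.306615, sp=3, e=sp−y=3.306615; I=4.610415, D=e−e_prev=6.276315; u=1/4·3.306615+5/4·4.610415+0·6.276315≈6.589673; next y=-1/5·(-0.306615)+1·6.589673≈6.650996
n=7: y≈6.650996, sp=3, e=sp−y≈-3.650996; I≈0.959420, D=e−e_prev≈-6.957611; u=1/4·(-3.650996)+5/4·0.959420+0·(-6.957611)≈0.286526; next y=-1/5·6.650996+1·0.286526≈-1.043674

0 3 4.500 0.000
1 3 1.500 4.500
2 3 5.475 0.600
3 3 1.343 5.355
4 3 6.024 0.272
5 3 0.887 5.970
6 3 6.590 -0.307
7 3 0.287 6.651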